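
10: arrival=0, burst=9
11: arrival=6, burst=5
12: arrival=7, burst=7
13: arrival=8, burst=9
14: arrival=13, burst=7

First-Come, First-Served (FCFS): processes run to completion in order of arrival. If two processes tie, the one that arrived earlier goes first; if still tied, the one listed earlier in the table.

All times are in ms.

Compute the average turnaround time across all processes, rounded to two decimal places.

15.40

Schedule: | 10 0-9 | 11 9-14 | 12 14-21 | 13 21-30 | 14 30-37 |
Completion: 10=9  11=14  12=21  13=30  14=37
Turnaround times: 10=9, 11=8, 12=14, 13=22, 14=24
Average turnaround = (9+8+14+22+24) / 5 = 77/5 = 15.40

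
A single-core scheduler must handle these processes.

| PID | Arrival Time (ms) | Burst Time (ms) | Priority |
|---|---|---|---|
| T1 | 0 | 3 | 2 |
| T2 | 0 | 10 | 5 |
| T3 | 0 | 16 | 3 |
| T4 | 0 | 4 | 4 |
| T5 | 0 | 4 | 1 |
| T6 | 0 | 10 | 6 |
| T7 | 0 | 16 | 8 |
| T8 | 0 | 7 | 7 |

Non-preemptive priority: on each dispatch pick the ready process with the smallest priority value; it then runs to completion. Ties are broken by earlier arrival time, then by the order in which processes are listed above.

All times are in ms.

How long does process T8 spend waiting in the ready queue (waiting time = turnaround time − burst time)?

Schedule: | T5 0-4 | T1 4-7 | T3 7-23 | T4 23-27 | T2 27-37 | T6 37-47 | T8 47-54 | T7 54-70 |
Completion: T1=7  T2=37  T3=23  T4=27  T5=4  T6=47  T7=70  T8=54
Turnaround (C−A): T1=7  T2=37  T3=23  T4=27  T5=4  T6=47  T7=70  T8=54
Waiting(T8) = turnaround − burst = 54 − 7 = 47

47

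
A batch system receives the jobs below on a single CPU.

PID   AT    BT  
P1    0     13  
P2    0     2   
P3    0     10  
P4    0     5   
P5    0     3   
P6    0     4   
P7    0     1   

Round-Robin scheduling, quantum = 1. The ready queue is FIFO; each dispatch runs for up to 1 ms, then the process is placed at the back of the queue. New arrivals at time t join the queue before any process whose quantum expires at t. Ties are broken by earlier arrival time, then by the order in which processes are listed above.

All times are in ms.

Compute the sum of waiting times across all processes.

Schedule: | P1 0-1 | P2 1-2 | P3 2-3 | P4 3-4 | P5 4-5 | P6 5-6 | P7 6-7 | P1 7-8 | P2 8-9 | P3 9-10 | P4 10-11 | P5 11-12 | P6 12-13 | P1 13-14 | P3 14-15 | P4 15-16 | P5 16-17 | P6 17-18 | P1 18-19 | P3 19-20 | P4 20-21 | P6 21-22 | P1 22-23 | P3 23-24 | P4 24-25 | P1 25-26 | P3 26-27 | P1 27-28 | P3 28-29 | P1 29-30 | P3 30-31 | P1 31-32 | P3 32-33 | P1 33-34 | P3 34-35 | P1 35-38 |
Completion: P1=38  P2=9  P3=35  P4=25  P5=17  P6=22  P7=7
Turnaround (C−A): P1=38  P2=9  P3=35  P4=25  P5=17  P6=22  P7=7
Waiting = turnaround − burst: P1=25, P2=7, P3=25, P4=20, P5=14, P6=18, P7=6
Total waiting = 25 + 7 + 25 + 20 + 14 + 18 + 6 = 115

115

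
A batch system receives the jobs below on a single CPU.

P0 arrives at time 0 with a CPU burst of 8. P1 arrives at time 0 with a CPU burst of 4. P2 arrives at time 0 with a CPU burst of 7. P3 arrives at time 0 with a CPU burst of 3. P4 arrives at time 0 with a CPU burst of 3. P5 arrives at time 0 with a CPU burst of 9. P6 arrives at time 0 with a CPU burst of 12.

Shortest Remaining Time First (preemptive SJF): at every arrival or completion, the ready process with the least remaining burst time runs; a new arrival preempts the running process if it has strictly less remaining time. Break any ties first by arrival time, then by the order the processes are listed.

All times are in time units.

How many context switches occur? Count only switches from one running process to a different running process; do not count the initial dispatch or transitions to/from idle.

Gantt: | P3 0-3 | P4 3-6 | P1 6-10 | P2 10-17 | P0 17-25 | P5 25-34 | P6 34-46 |
Completion: P0=25  P1=10  P2=17  P3=3  P4=6  P5=34  P6=46
Turnaround (C−A): P0=25  P1=10  P2=17  P3=3  P4=6  P5=34  P6=46

6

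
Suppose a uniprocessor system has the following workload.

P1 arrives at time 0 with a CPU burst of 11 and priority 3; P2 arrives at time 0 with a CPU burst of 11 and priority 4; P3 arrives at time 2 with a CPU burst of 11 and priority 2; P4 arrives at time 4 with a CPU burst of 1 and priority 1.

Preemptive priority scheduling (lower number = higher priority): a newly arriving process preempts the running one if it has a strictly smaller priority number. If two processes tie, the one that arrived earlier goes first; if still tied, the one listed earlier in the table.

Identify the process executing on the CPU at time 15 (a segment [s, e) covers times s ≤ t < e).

P1

Timeline: | P1 0-2 | P3 2-4 | P4 4-5 | P3 5-14 | P1 14-23 | P2 23-34 |
Completion: P1=23  P2=34  P3=14  P4=5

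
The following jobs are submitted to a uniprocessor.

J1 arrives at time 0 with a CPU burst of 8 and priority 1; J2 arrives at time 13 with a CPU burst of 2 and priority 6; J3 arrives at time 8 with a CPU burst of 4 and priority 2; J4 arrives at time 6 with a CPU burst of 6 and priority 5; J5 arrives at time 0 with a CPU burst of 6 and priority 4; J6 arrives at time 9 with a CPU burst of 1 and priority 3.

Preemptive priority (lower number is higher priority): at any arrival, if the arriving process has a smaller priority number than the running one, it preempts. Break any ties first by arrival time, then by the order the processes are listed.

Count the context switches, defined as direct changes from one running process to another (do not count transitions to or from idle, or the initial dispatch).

Schedule: | J1 0-8 | J3 8-12 | J6 12-13 | J5 13-19 | J4 19-25 | J2 25-27 |
Completion: J1=8  J2=27  J3=12  J4=25  J5=19  J6=13

5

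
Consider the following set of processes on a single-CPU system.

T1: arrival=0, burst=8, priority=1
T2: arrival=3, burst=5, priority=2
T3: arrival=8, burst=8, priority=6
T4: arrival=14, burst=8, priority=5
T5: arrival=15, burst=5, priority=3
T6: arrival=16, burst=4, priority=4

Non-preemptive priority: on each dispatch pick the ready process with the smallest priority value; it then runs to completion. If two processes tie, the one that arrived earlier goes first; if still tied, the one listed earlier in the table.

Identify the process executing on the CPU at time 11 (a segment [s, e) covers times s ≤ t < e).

Timeline: | T1 0-8 | T2 8-13 | T3 13-21 | T5 21-26 | T6 26-30 | T4 30-38 |
Completion: T1=8  T2=13  T3=21  T4=38  T5=26  T6=30
Turnaround (C−A): T1=8  T2=10  T3=13  T4=24  T5=11  T6=14

T2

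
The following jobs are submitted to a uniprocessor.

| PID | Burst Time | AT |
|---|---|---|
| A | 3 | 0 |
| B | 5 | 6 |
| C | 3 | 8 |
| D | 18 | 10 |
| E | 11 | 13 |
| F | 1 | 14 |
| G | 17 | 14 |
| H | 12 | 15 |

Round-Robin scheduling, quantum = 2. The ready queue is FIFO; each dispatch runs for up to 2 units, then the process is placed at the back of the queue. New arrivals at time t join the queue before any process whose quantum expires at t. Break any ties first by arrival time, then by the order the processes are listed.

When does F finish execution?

Gantt: | A 0-3 | idle 3-6 | B 6-8 | C 8-10 | B 10-12 | D 12-14 | C 14-15 | B 15-16 | E 16-18 | F 18-19 | G 19-21 | D 21-23 | H 23-25 | E 25-27 | G 27-29 | D 29-31 | H 31-33 | E 33-35 | G 35-37 | D 37-39 | H 39-41 | E 41-43 | G 43-45 | D 45-47 | H 47-49 | E 49-51 | G 51-53 | D 53-55 | H 55-57 | E 57-58 | G 58-60 | D 60-62 | H 62-64 | G 64-66 | D 66-68 | G 68-70 | D 70-72 | G 72-73 |
Completion: A=3  B=16  C=15  D=72  E=58  F=19  G=73  H=64
Turnaround (C−A): A=3  B=10  C=7  D=62  E=45  F=5  G=59  H=49

19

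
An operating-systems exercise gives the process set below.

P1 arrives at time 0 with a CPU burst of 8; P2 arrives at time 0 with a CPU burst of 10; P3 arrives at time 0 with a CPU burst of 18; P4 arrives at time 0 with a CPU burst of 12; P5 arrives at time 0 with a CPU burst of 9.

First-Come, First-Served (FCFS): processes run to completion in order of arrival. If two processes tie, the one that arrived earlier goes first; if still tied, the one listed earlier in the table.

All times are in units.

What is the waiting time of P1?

Schedule: | P1 0-8 | P2 8-18 | P3 18-36 | P4 36-48 | P5 48-57 |
Completion: P1=8  P2=18  P3=36  P4=48  P5=57
Turnaround (C−A): P1=8  P2=18  P3=36  P4=48  P5=57
Waiting(P1) = turnaround − burst = 8 − 8 = 0

0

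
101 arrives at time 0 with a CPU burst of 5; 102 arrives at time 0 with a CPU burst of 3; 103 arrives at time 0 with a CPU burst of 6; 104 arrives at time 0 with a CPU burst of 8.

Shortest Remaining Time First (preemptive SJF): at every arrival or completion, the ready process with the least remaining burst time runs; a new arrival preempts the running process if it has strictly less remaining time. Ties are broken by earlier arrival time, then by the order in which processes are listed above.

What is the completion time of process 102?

Timeline: | 102 0-3 | 101 3-8 | 103 8-14 | 104 14-22 |
Completion: 101=8  102=3  103=14  104=22
Turnaround (C−A): 101=8  102=3  103=14  104=22

3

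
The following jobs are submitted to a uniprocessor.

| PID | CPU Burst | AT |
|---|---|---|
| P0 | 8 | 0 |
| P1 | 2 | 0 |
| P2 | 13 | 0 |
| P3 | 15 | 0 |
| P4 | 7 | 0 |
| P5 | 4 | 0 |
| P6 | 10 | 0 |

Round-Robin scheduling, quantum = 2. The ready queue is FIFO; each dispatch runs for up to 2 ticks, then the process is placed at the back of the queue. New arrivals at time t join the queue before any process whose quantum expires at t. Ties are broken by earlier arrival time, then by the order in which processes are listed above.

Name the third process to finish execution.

P0

Gantt: | P0 0-2 | P1 2-4 | P2 4-6 | P3 6-8 | P4 8-10 | P5 10-12 | P6 12-14 | P0 14-16 | P2 16-18 | P3 18-20 | P4 20-22 | P5 22-24 | P6 24-26 | P0 26-28 | P2 28-30 | P3 30-32 | P4 32-34 | P6 34-36 | P0 36-38 | P2 38-40 | P3 40-42 | P4 42-43 | P6 43-45 | P2 45-47 | P3 47-49 | P6 49-51 | P2 51-53 | P3 53-55 | P2 55-56 | P3 56-59 |
Completion: P0=38  P1=4  P2=56  P3=59  P4=43  P5=24  P6=51
Finish order: P1 → P5 → P0 → P4 → P6 → P2 → P3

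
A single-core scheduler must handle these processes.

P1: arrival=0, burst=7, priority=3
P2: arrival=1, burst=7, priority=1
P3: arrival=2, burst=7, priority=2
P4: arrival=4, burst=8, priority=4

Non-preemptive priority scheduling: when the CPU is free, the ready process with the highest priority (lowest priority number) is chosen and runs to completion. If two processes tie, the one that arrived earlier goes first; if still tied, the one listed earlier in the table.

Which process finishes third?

P3

Schedule: | P1 0-7 | P2 7-14 | P3 14-21 | P4 21-29 |
Completion: P1=7  P2=14  P3=21  P4=29
Turnaround (C−A): P1=7  P2=13  P3=19  P4=25
Finish order: P1 → P2 → P3 → P4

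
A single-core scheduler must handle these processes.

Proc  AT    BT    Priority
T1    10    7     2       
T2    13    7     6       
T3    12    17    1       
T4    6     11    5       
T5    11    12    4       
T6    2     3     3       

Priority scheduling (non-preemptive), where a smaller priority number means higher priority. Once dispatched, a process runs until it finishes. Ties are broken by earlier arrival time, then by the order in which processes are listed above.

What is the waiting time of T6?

0

Schedule: | idle 0-2 | T6 2-5 | idle 5-6 | T4 6-17 | T3 17-34 | T1 34-41 | T5 41-53 | T2 53-60 |
Completion: T1=41  T2=60  T3=34  T4=17  T5=53  T6=5
Turnaround (C−A): T1=31  T2=47  T3=22  T4=11  T5=42  T6=3
Waiting(T6) = turnaround − burst = 3 − 3 = 0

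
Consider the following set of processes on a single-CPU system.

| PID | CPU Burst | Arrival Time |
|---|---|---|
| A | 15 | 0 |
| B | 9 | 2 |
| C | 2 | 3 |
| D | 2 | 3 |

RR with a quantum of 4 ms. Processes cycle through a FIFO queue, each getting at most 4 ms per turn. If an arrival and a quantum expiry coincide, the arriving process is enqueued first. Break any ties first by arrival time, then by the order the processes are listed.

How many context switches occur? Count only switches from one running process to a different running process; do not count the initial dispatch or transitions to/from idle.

8

Gantt: | A 0-4 | B 4-8 | C 8-10 | D 10-12 | A 12-16 | B 16-20 | A 20-24 | B 24-25 | A 25-28 |
Completion: A=28  B=25  C=10  D=12
Turnaround (C−A): A=28  B=23  C=7  D=9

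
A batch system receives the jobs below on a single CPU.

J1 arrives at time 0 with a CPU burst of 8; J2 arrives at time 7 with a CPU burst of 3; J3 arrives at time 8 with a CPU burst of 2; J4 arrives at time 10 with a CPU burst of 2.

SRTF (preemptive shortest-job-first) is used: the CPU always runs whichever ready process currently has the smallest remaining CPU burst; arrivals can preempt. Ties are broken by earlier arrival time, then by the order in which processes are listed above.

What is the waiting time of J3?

Gantt: | J1 0-8 | J3 8-10 | J4 10-12 | J2 12-15 |
Completion: J1=8  J2=15  J3=10  J4=12
Turnaround (C−A): J1=8  J2=8  J3=2  J4=2
Waiting(J3) = turnaround − burst = 2 − 2 = 0

0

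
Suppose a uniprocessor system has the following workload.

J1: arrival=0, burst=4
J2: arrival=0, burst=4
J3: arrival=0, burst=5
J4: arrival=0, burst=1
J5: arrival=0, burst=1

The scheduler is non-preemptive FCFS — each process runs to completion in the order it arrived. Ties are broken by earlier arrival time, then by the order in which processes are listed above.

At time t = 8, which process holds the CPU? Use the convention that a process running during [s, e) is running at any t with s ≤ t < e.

J3

Schedule: | J1 0-4 | J2 4-8 | J3 8-13 | J4 13-14 | J5 14-15 |
Completion: J1=4  J2=8  J3=13  J4=14  J5=15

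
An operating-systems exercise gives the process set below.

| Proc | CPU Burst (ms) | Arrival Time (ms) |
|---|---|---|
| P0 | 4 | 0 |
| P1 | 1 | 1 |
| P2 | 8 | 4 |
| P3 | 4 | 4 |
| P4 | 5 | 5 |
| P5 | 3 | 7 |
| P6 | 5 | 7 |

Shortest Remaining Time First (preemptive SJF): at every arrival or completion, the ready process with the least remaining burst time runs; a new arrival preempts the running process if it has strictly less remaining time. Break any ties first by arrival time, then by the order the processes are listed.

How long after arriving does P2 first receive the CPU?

Gantt: | P0 0-1 | P1 1-2 | P0 2-5 | P3 5-9 | P5 9-12 | P4 12-17 | P6 17-22 | P2 22-30 |
Completion: P0=5  P1=2  P2=30  P3=9  P4=17  P5=12  P6=22
Turnaround (C−A): P0=5  P1=1  P2=26  P3=5  P4=12  P5=5  P6=15
Response(P2) = first start − arrival = 22 − 4 = 18

18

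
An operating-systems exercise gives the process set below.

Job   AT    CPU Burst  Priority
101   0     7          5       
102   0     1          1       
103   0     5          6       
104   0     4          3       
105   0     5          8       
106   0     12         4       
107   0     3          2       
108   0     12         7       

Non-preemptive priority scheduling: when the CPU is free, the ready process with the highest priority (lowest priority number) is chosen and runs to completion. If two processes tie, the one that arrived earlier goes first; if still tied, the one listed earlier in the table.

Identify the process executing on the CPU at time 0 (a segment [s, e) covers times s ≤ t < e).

102

Timeline: | 102 0-1 | 107 1-4 | 104 4-8 | 106 8-20 | 101 20-27 | 103 27-32 | 108 32-44 | 105 44-49 |
Completion: 101=27  102=1  103=32  104=8  105=49  106=20  107=4  108=44
Turnaround (C−A): 101=27  102=1  103=32  104=8  105=49  106=20  107=4  108=44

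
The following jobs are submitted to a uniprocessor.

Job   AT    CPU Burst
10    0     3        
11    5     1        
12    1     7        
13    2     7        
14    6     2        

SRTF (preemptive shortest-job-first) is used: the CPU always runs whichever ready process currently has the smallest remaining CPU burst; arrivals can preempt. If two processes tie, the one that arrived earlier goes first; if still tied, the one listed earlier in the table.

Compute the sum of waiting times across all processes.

16

Schedule: | 10 0-3 | 12 3-5 | 11 5-6 | 14 6-8 | 12 8-13 | 13 13-20 |
Completion: 10=3  11=6  12=13  13=20  14=8
Waiting = turnaround − burst: 10=0, 11=0, 12=5, 13=11, 14=0
Total waiting = 0 + 0 + 5 + 11 + 0 = 16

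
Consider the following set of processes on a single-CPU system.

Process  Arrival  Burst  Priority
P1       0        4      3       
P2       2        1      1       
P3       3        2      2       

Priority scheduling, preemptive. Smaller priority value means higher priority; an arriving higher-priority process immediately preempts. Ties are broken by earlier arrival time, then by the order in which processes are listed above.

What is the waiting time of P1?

Timeline: | P1 0-2 | P2 2-3 | P3 3-5 | P1 5-7 |
Completion: P1=7  P2=3  P3=5
Turnaround (C−A): P1=7  P2=1  P3=2
Waiting(P1) = turnaround − burst = 7 − 4 = 3

3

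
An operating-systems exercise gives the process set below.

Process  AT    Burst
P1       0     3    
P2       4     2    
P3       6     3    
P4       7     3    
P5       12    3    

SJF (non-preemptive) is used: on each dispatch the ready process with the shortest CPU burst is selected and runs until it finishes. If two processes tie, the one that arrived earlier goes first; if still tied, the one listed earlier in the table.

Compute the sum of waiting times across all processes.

Timeline: | P1 0-3 | idle 3-4 | P2 4-6 | P3 6-9 | P4 9-12 | P5 12-15 |
Completion: P1=3  P2=6  P3=9  P4=12  P5=15
Turnaround (C−A): P1=3  P2=2  P3=3  P4=5  P5=3
Waiting = turnaround − burst: P1=0, P2=0, P3=0, P4=2, P5=0
Total waiting = 0 + 0 + 0 + 2 + 0 = 2

2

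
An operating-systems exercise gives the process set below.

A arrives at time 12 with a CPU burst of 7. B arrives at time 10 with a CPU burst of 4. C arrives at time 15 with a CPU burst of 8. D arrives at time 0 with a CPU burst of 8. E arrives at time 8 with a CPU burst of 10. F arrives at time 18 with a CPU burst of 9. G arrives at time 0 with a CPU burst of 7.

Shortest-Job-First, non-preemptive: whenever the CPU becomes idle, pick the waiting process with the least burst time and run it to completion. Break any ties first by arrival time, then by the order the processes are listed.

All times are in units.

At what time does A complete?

Schedule: | G 0-7 | D 7-15 | B 15-19 | A 19-26 | C 26-34 | F 34-43 | E 43-53 |
Completion: A=26  B=19  C=34  D=15  E=53  F=43  G=7

26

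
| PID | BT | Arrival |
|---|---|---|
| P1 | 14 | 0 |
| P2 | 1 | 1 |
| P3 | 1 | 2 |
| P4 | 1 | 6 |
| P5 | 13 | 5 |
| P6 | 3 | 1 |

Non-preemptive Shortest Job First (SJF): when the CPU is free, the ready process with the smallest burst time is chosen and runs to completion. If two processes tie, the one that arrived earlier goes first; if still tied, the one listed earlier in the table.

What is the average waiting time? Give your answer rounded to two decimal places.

11.17

Gantt: | P1 0-14 | P2 14-15 | P3 15-16 | P4 16-17 | P6 17-20 | P5 20-33 |
Completion: P1=14  P2=15  P3=16  P4=17  P5=33  P6=20
Turnaround (C−A): P1=14  P2=14  P3=14  P4=11  P5=28  P6=19
Waiting times: P1=0, P2=13, P3=13, P4=10, P5=15, P6=16
Average waiting = (0+13+13+10+15+16) / 6 = 67/6 = 11.17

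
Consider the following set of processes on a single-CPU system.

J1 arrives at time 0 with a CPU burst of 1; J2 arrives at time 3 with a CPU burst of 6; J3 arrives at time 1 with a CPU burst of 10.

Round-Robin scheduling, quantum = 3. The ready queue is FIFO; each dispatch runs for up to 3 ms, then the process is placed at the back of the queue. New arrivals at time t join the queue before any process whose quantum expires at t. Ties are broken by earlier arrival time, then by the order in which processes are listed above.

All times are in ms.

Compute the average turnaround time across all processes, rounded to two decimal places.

Timeline: | J1 0-1 | J3 1-4 | J2 4-7 | J3 7-10 | J2 10-13 | J3 13-17 |
Completion: J1=1  J2=13  J3=17
Turnaround times: J1=1, J2=10, J3=16
Average turnaround = (1+10+16) / 3 = 27/3 = 9.00

9.00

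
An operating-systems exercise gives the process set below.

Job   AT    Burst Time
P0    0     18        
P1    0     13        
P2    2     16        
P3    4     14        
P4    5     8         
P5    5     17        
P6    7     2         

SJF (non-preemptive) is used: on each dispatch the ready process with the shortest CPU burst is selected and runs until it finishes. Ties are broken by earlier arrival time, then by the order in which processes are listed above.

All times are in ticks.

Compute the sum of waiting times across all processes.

188

Gantt: | P1 0-13 | P6 13-15 | P4 15-23 | P3 23-37 | P2 37-53 | P5 53-70 | P0 70-88 |
Completion: P0=88  P1=13  P2=53  P3=37  P4=23  P5=70  P6=15
Waiting = turnaround − burst: P0=70, P1=0, P2=35, P3=19, P4=10, P5=48, P6=6
Total waiting = 70 + 0 + 35 + 19 + 10 + 48 + 6 = 188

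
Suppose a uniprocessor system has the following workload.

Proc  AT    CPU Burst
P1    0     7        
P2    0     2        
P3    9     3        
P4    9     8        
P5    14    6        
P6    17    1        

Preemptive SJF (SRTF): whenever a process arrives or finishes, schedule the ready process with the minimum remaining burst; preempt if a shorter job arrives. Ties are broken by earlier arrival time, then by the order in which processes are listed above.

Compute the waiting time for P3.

0

Timeline: | P2 0-2 | P1 2-9 | P3 9-12 | P4 12-17 | P6 17-18 | P4 18-21 | P5 21-27 |
Completion: P1=9  P2=2  P3=12  P4=21  P5=27  P6=18
Waiting(P3) = turnaround − burst = 3 − 3 = 0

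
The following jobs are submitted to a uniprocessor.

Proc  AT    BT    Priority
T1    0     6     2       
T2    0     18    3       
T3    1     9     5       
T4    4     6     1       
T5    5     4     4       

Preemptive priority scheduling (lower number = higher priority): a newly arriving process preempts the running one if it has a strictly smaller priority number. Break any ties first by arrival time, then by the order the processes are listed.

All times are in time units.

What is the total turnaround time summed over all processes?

Schedule: | T1 0-4 | T4 4-10 | T1 10-12 | T2 12-30 | T5 30-34 | T3 34-43 |
Completion: T1=12  T2=30  T3=43  T4=10  T5=34
Turnaround (C−A): T1=12  T2=30  T3=42  T4=6  T5=29
Turnaround = completion − arrival: T1=12, T2=30, T3=42, T4=6, T5=29
Total turnaround = 12 + 30 + 42 + 6 + 29 = 119

119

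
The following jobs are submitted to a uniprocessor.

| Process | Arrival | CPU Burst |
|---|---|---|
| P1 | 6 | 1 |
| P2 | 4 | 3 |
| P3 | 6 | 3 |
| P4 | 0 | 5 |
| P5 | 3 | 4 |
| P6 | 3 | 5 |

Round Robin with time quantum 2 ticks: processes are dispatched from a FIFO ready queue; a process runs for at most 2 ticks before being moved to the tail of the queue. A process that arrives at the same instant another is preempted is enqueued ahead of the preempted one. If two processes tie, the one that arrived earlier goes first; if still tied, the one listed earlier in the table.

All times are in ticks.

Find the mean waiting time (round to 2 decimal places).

9.33

Timeline: | P4 0-4 | P5 4-6 | P6 6-8 | P2 8-10 | P4 10-11 | P1 11-12 | P3 12-14 | P5 14-16 | P6 16-18 | P2 18-19 | P3 19-20 | P6 20-21 |
Completion: P1=12  P2=19  P3=20  P4=11  P5=16  P6=21
Turnaround (C−A): P1=6  P2=15  P3=14  P4=11  P5=13  P6=18
Waiting times: P1=5, P2=12, P3=11, P4=6, P5=9, P6=13
Average waiting = (5+12+11+6+9+13) / 6 = 56/6 = 9.33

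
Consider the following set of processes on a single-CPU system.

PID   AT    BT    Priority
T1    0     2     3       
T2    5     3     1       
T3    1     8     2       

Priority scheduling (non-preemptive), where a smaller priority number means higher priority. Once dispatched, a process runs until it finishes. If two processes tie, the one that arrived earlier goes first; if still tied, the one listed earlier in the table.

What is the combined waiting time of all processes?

Schedule: | T1 0-2 | T3 2-10 | T2 10-13 |
Completion: T1=2  T2=13  T3=10
Waiting = turnaround − burst: T1=0, T2=5, T3=1
Total waiting = 0 + 5 + 1 = 6

6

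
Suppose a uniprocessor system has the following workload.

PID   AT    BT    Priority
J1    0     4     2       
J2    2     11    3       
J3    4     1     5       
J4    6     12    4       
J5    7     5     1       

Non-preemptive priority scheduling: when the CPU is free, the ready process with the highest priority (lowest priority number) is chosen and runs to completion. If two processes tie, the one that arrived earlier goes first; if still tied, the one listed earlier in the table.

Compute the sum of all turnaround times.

Timeline: | J1 0-4 | J2 4-15 | J5 15-20 | J4 20-32 | J3 32-33 |
Completion: J1=4  J2=15  J3=33  J4=32  J5=20
Turnaround (C−A): J1=4  J2=13  J3=29  J4=26  J5=13
Turnaround = completion − arrival: J1=4, J2=13, J3=29, J4=26, J5=13
Total turnaround = 4 + 13 + 29 + 26 + 13 = 85

85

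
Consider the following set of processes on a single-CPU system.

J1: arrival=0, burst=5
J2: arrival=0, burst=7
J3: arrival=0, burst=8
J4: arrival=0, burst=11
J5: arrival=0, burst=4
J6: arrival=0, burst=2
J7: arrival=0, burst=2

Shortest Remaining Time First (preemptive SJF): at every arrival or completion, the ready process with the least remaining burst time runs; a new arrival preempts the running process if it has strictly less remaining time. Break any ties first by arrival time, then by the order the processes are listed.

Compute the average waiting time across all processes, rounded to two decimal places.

Schedule: | J6 0-2 | J7 2-4 | J5 4-8 | J1 8-13 | J2 13-20 | J3 20-28 | J4 28-39 |
Completion: J1=13  J2=20  J3=28  J4=39  J5=8  J6=2  J7=4
Turnaround (C−A): J1=13  J2=20  J3=28  J4=39  J5=8  J6=2  J7=4
Waiting times: J1=8, J2=13, J3=20, J4=28, J5=4, J6=0, J7=2
Average waiting = (8+13+20+28+4+0+2) / 7 = 75/7 = 10.71

10.71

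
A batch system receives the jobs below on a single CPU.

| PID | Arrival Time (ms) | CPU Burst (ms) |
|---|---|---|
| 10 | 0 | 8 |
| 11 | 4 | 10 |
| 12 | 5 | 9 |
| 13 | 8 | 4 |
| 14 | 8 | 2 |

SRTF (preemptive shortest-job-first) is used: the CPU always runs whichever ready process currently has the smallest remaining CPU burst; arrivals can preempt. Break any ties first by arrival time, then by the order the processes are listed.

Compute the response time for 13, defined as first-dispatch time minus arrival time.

2

Timeline: | 10 0-8 | 14 8-10 | 13 10-14 | 12 14-23 | 11 23-33 |
Completion: 10=8  11=33  12=23  13=14  14=10
Turnaround (C−A): 10=8  11=29  12=18  13=6  14=2
Response(13) = first start − arrival = 10 − 8 = 2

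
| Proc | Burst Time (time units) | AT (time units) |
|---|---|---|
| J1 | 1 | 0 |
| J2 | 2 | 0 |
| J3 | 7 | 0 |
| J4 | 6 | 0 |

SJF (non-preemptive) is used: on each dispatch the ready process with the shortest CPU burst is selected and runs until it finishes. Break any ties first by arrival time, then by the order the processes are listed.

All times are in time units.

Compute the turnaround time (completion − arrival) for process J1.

1

Gantt: | J1 0-1 | J2 1-3 | J4 3-9 | J3 9-16 |
Completion: J1=1  J2=3  J3=16  J4=9
Turnaround (C−A): J1=1  J2=3  J3=16  J4=9
Turnaround(J1) = completion − arrival = 1 − 0 = 1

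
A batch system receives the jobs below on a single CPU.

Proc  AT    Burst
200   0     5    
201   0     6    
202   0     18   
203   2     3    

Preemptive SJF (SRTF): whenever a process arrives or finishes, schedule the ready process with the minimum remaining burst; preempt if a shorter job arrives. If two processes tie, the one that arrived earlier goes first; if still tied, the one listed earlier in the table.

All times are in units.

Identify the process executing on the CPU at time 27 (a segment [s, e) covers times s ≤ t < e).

Timeline: | 200 0-5 | 203 5-8 | 201 8-14 | 202 14-32 |
Completion: 200=5  201=14  202=32  203=8
Turnaround (C−A): 200=5  201=14  202=32  203=6

202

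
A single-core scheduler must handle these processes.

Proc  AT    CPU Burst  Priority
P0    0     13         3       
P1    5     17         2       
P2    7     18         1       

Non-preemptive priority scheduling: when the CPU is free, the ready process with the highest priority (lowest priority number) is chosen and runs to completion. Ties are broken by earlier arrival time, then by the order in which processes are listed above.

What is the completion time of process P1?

Timeline: | P0 0-13 | P2 13-31 | P1 31-48 |
Completion: P0=13  P1=48  P2=31
Turnaround (C−A): P0=13  P1=43  P2=24

48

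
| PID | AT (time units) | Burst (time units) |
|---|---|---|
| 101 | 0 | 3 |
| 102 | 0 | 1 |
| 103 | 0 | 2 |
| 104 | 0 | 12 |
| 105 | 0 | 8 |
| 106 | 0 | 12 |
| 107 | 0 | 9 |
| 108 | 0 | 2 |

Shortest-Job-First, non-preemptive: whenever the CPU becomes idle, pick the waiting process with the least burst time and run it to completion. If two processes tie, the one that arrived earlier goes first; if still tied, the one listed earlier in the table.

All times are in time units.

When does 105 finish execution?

Timeline: | 102 0-1 | 103 1-3 | 108 3-5 | 101 5-8 | 105 8-16 | 107 16-25 | 104 25-37 | 106 37-49 |
Completion: 101=8  102=1  103=3  104=37  105=16  106=49  107=25  108=5

16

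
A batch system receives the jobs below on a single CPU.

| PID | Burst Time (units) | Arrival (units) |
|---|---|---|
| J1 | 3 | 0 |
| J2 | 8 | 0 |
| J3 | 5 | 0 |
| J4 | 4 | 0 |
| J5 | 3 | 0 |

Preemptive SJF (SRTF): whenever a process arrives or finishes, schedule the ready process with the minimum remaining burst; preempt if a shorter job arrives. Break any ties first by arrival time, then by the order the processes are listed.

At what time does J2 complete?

23

Timeline: | J1 0-3 | J5 3-6 | J4 6-10 | J3 10-15 | J2 15-23 |
Completion: J1=3  J2=23  J3=15  J4=10  J5=6
Turnaround (C−A): J1=3  J2=23  J3=15  J4=10  J5=6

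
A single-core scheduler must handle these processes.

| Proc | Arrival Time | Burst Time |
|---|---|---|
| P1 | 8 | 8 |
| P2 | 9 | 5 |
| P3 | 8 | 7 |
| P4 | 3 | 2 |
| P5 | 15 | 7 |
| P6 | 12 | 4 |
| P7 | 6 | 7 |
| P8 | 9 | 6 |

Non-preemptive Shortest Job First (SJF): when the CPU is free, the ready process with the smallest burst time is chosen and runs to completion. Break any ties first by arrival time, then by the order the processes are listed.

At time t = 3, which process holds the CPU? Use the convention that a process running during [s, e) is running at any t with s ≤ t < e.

Schedule: | idle 0-3 | P4 3-5 | idle 5-6 | P7 6-13 | P6 13-17 | P2 17-22 | P8 22-28 | P3 28-35 | P5 35-42 | P1 42-50 |
Completion: P1=50  P2=22  P3=35  P4=5  P5=42  P6=17  P7=13  P8=28
Turnaround (C−A): P1=42  P2=13  P3=27  P4=2  P5=27  P6=5  P7=7  P8=19

P4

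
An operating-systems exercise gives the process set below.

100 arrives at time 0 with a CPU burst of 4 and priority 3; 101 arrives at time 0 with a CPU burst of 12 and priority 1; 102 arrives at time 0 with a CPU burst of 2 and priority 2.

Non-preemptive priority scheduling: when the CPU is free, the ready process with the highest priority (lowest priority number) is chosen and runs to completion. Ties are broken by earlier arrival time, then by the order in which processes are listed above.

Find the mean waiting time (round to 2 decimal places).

Gantt: | 101 0-12 | 102 12-14 | 100 14-18 |
Completion: 100=18  101=12  102=14
Turnaround (C−A): 100=18  101=12  102=14
Waiting times: 100=14, 101=0, 102=12
Average waiting = (14+0+12) / 3 = 26/3 = 8.67

8.67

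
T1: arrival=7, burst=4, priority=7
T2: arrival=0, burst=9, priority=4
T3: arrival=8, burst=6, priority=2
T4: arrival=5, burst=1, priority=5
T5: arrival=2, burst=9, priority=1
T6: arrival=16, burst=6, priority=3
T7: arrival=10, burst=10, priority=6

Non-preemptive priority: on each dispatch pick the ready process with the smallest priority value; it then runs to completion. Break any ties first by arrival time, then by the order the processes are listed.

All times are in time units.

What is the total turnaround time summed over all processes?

150

Timeline: | T2 0-9 | T5 9-18 | T3 18-24 | T6 24-30 | T4 30-31 | T7 31-41 | T1 41-45 |
Completion: T1=45  T2=9  T3=24  T4=31  T5=18  T6=30  T7=41
Turnaround (C−A): T1=38  T2=9  T3=16  T4=26  T5=16  T6=14  T7=31
Turnaround = completion − arrival: T1=38, T2=9, T3=16, T4=26, T5=16, T6=14, T7=31
Total turnaround = 38 + 9 + 16 + 26 + 16 + 14 + 31 = 150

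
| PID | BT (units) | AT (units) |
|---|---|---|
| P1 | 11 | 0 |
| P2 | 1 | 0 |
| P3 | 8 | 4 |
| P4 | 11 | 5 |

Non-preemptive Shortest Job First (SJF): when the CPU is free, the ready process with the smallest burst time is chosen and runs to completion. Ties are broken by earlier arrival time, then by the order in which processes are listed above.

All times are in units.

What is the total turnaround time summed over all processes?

Schedule: | P2 0-1 | P1 1-12 | P3 12-20 | P4 20-31 |
Completion: P1=12  P2=1  P3=20  P4=31
Turnaround (C−A): P1=12  P2=1  P3=16  P4=26
Turnaround = completion − arrival: P1=12, P2=1, P3=16, P4=26
Total turnaround = 12 + 1 + 16 + 26 = 55

55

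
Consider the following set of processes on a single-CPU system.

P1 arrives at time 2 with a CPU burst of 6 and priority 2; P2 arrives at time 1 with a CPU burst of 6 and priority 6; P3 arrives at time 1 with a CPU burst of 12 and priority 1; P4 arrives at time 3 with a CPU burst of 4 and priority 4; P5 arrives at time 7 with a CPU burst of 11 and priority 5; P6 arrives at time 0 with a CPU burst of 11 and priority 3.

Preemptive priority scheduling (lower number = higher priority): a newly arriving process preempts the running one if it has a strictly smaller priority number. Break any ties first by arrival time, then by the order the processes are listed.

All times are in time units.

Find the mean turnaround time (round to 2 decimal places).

Timeline: | P6 0-1 | P3 1-13 | P1 13-19 | P6 19-29 | P4 29-33 | P5 33-44 | P2 44-50 |
Completion: P1=19  P2=50  P3=13  P4=33  P5=44  P6=29
Turnaround (C−A): P1=17  P2=49  P3=12  P4=30  P5=37  P6=29
Turnaround times: P1=17, P2=49, P3=12, P4=30, P5=37, P6=29
Average turnaround = (17+49+12+30+37+29) / 6 = 174/6 = 29.00

29.00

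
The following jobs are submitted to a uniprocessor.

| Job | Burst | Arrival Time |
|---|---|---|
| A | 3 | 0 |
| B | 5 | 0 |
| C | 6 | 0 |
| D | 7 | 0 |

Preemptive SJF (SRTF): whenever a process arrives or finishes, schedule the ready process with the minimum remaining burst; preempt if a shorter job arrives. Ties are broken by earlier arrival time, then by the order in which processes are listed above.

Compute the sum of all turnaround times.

46

Timeline: | A 0-3 | B 3-8 | C 8-14 | D 14-21 |
Completion: A=3  B=8  C=14  D=21
Turnaround (C−A): A=3  B=8  C=14  D=21
Turnaround = completion − arrival: A=3, B=8, C=14, D=21
Total turnaround = 3 + 8 + 14 + 21 = 46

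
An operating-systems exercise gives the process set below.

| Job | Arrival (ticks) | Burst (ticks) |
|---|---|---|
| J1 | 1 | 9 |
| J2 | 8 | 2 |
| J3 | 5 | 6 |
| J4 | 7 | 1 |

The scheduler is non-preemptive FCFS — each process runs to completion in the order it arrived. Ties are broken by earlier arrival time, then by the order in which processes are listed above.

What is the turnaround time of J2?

Timeline: | idle 0-1 | J1 1-10 | J3 10-16 | J4 16-17 | J2 17-19 |
Completion: J1=10  J2=19  J3=16  J4=17
Turnaround(J2) = completion − arrival = 19 − 8 = 11

11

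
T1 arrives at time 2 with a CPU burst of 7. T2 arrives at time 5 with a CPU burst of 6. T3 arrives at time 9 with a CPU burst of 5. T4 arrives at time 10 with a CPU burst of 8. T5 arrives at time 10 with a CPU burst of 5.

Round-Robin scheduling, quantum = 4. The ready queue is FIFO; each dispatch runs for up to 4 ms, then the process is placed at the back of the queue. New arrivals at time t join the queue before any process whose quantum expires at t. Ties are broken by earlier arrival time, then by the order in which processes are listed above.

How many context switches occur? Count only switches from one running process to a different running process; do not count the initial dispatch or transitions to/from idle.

Timeline: | idle 0-2 | T1 2-6 | T2 6-10 | T1 10-13 | T3 13-17 | T4 17-21 | T5 21-25 | T2 25-27 | T3 27-28 | T4 28-32 | T5 32-33 |
Completion: T1=13  T2=27  T3=28  T4=32  T5=33
Turnaround (C−A): T1=11  T2=22  T3=19  T4=22  T5=23

9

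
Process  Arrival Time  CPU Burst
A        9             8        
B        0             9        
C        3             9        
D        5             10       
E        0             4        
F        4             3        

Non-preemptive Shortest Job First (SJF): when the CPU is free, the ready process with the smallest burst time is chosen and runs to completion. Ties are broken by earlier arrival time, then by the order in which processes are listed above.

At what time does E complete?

Timeline: | E 0-4 | F 4-7 | B 7-16 | A 16-24 | C 24-33 | D 33-43 |
Completion: A=24  B=16  C=33  D=43  E=4  F=7
Turnaround (C−A): A=15  B=16  C=30  D=38  E=4  F=3

4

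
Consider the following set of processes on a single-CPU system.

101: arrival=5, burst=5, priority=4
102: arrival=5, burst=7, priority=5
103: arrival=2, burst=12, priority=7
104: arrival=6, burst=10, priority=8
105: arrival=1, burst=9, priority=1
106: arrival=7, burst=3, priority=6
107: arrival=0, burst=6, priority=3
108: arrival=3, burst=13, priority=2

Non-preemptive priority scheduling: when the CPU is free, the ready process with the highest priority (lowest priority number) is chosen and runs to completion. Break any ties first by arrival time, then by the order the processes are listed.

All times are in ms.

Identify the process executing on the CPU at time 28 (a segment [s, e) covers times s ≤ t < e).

Schedule: | 107 0-6 | 105 6-15 | 108 15-28 | 101 28-33 | 102 33-40 | 106 40-43 | 103 43-55 | 104 55-65 |
Completion: 101=33  102=40  103=55  104=65  105=15  106=43  107=6  108=28
Turnaround (C−A): 101=28  102=35  103=53  104=59  105=14  106=36  107=6  108=25

101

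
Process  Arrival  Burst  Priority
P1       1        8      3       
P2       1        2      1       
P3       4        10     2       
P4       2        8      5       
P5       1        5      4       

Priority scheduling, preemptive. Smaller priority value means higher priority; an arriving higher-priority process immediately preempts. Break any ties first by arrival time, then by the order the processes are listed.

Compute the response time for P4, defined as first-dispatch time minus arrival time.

24

Schedule: | idle 0-1 | P2 1-3 | P1 3-4 | P3 4-14 | P1 14-21 | P5 21-26 | P4 26-34 |
Completion: P1=21  P2=3  P3=14  P4=34  P5=26
Response(P4) = first start − arrival = 26 − 2 = 24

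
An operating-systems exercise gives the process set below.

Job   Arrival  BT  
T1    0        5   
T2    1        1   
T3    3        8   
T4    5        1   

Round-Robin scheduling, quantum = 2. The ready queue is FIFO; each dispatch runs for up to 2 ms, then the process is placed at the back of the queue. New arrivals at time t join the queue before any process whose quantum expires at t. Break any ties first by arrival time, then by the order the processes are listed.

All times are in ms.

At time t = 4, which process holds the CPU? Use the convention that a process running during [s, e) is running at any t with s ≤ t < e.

T1

Schedule: | T1 0-2 | T2 2-3 | T1 3-5 | T3 5-7 | T4 7-8 | T1 8-9 | T3 9-15 |
Completion: T1=9  T2=3  T3=15  T4=8
Turnaround (C−A): T1=9  T2=2  T3=12  T4=3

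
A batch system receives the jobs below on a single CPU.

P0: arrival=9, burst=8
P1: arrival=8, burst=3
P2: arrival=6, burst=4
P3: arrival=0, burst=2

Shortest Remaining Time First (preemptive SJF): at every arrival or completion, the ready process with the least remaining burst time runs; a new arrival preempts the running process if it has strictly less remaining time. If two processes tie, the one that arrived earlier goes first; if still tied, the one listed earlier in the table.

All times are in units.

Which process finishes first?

P3

Gantt: | P3 0-2 | idle 2-6 | P2 6-10 | P1 10-13 | P0 13-21 |
Completion: P0=21  P1=13  P2=10  P3=2
Finish order: P3 → P2 → P1 → P0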